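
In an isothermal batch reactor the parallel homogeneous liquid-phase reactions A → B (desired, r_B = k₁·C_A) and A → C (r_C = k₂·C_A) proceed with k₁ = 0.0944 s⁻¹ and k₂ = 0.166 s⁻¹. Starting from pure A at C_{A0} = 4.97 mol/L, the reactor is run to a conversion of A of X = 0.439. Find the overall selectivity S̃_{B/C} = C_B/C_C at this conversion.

0.569

C_A = C_{A0}(1−X) = 2.788 mol/L.
Both paths are first order in A, so the instantaneous fraction to B is constant: dC_B/d(−C_A) = k₁/(k₁+k₂) = 0.3625.
C_B = 0.3625·(C_{A0}−C_A) = 0.3625×2.182 = 0.791 mol/L.
C_C = (C_{A0}−C_A)−C_B = 1.391 mol/L; S̃_{B/C} = 0.7910/1.391 = 0.569.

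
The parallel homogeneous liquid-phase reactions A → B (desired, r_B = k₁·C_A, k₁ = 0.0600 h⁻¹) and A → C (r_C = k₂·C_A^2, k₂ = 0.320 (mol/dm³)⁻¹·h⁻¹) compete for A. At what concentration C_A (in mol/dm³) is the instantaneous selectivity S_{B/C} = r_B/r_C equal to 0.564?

S_{B/C} = (k₁/k₂)·C_A⁻¹ ⇒ C_A = (S·k₂/k₁)^(-1).
= (0.564×0.320/0.0600)^(-1) = (3.008)^(-1) = 0.332 mol/dm³.

0.332 mol/dm³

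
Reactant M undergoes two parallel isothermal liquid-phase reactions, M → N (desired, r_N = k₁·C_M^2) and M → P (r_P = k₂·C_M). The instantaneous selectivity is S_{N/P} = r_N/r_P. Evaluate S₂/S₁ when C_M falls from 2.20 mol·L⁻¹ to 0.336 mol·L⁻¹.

0.153

S_{N/P} = (k₁/k₂)·C_M, so S₂/S₁ = (C_{M,2}/C_{M,1}).
= 0.336/2.20 = 0.153.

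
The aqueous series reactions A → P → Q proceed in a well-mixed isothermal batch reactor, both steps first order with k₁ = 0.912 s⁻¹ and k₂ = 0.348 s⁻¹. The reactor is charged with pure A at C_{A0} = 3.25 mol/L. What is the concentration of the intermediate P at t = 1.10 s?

1.66 mol/L

For first-order series with pure A initially, C_P(t) = k₁C_{A0}/(k₂−k₁)·(e^(−k₁t) − e^(−k₂t)).
e^(−k₁t) = e^(−0.912×1.10) = e^(−1.003) = 0.3667; e^(−k₂t) = e^(−0.3828) = 0.6819.
C_P = 0.912×3.25/(0.348−0.912) × (0.3667−0.6819) = (-5.255)×(-0.3152) = 1.657 mol/L.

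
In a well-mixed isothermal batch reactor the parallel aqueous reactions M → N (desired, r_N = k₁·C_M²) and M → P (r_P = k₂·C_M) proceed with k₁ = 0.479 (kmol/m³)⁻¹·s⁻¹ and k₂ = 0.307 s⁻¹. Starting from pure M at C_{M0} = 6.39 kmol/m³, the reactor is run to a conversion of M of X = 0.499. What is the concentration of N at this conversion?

2.80 kmol/m³

C_M = C_{M0}(1−X) = 3.201 kmol/m³.
Along a PFR/batch, dC_P/dC_M = −r_P/(r_N+r_P) = −k₂/(k₂+k₁·C_M).
Integrating from C_{M0} to C_M: C_P = (0.307/0.479)·ln[(0.307+0.479·6.39)/(0.307+0.479·3.20)] = 0.6409·ln(3.368/1.840) = 0.3873 kmol/m³.
Then C_N = (C_{M0}−C_M) − C_P = 3.189 − 0.3873 = 2.801 kmol/m³.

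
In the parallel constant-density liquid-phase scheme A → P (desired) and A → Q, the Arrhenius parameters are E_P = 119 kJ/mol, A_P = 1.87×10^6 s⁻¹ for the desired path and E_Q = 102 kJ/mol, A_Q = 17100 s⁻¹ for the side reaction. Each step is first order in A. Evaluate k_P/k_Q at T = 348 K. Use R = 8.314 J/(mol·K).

0.307

k_P/k_Q = (A_P/A_Q)·exp[−(E_P−E_Q)/(RT)] = (A_P/A_Q)·exp[(E_Q−E_P)/(RT)].
(E_Q−E_P)/(RT) = (102−119)×10³/(8.314×348) = -17000/2893 = -5.876.
k_P/k_Q = (1.87×10^6/17100)·exp(-5.876) = 109.4 × 0.002807 = 0.307.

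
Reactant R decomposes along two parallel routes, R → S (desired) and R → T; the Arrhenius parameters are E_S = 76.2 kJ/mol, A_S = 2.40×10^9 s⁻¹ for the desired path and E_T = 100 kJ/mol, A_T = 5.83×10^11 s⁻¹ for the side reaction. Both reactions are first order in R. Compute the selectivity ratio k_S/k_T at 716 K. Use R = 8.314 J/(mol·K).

Since both paths have the same order in R, the concentration cancels and S_{S/T} = k_S/k_T = (A_S/A_T)·exp[(E_T−E_S)/(RT)].
(E_T−E_S)/(RT) = (100−76.2)×10³/(8.314×716) = 23800/5953 = 3.998.
k_S/k_T = (2.40×10^9/5.83×10^11)·exp(3.998) = 0.004117 × 54.49 = 0.224.
Since E_S < E_T, lowering the temperature improves selectivity toward S.

0.224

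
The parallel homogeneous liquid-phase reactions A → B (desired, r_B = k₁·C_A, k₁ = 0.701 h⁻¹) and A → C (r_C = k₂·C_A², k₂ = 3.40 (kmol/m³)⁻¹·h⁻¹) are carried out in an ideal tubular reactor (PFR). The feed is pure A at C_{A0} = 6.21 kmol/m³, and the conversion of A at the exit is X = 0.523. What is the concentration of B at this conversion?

0.145 kmol/m³

C_A = C_{A0}(1−X) = 2.962 kmol/m³.
Along a PFR/batch, dC_B/dC_A = −r_B/(r_B+r_C) = −k₁/(k₁+k₂·C_A).
Integrating from C_{A0} to C_A: C_B = (0.701/3.40)·ln[(0.701+3.40·6.21)/(0.701+3.40·2.96)] = 0.2062·ln(21.82/10.77) = 0.1455 kmol/m³.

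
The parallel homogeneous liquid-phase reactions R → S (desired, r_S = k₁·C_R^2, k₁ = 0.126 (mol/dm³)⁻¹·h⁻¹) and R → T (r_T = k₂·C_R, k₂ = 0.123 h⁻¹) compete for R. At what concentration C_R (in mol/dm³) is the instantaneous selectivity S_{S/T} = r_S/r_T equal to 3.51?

S_{S/T} = (k₁/k₂)·C_R ⇒ C_R = S·k₂/k₁.
= 3.51×0.123/0.126 = 3.43 mol/dm³.

3.43 mol/dm³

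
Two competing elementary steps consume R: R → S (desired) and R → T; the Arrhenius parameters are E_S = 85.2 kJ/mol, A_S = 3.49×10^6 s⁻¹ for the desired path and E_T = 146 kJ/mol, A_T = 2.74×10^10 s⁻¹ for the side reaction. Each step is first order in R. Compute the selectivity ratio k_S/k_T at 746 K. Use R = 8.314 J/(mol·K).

k_S/k_T = (A_S/A_T)·exp[−(E_S−E_T)/(RT)] = (A_S/A_T)·exp[(E_T−E_S)/(RT)].
(E_T−E_S)/(RT) = (146−85.2)×10³/(8.314×746) = 60800/6202 = 9.803.
k_S/k_T = (3.49×10^6/2.74×10^10)·exp(9.803) = 1.274×10^-4 × 18086 = 2.30.
Since E_S < E_T, lowering the temperature improves selectivity toward S.

2.30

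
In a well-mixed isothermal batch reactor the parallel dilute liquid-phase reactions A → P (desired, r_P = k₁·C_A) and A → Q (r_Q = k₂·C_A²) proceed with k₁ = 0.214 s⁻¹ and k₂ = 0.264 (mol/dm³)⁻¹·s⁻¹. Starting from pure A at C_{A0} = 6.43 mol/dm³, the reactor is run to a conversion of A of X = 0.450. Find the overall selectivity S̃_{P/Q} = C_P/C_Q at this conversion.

0.167

C_A = C_{A0}(1−X) = 3.537 mol/dm³.
Along a PFR/batch, dC_P/dC_A = −r_P/(r_P+r_Q) = −k₁/(k₁+k₂·C_A).
Integrating from C_{A0} to C_A: C_P = (0.214/0.264)·ln[(0.214+0.264·6.43)/(0.214+0.264·3.54)] = 0.8106·ln(1.912/1.148) = 0.4136 mol/dm³.
C_Q = (C_{A0}−C_A)−C_P = 2.480 mol/dm³; S̃_{P/Q} = 0.4136/2.480 = 0.167.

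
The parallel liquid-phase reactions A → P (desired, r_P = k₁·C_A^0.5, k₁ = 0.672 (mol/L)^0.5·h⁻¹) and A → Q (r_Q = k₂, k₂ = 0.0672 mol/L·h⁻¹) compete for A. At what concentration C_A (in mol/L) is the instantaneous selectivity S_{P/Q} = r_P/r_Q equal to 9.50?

0.902 mol/L

S_{P/Q} = (k₁/k₂)·C_A^0.5 ⇒ C_A = (S·k₂/k₁)^(2).
= (9.50×0.0672/0.672)^(2) = (0.9500)^(2) = 0.902 mol/L.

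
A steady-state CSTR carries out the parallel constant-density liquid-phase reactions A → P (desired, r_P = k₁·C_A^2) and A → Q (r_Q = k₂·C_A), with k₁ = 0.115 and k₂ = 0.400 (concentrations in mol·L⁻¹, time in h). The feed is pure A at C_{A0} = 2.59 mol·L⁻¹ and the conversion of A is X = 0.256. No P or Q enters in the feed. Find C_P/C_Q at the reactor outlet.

0.554

Exit C_A = C_{A0}(1−X) = 2.59×0.744 = 1.927 mol·L⁻¹.
In a CSTR the entire volume is at exit conditions, so r_P = 0.115×1.927^2 = 0.4270 and r_Q = 0.400×1.927 = 0.7708.
Overall selectivity = C_P/C_Q = r_Pτ/(r_Qτ) = r_P/r_Q = 0.554.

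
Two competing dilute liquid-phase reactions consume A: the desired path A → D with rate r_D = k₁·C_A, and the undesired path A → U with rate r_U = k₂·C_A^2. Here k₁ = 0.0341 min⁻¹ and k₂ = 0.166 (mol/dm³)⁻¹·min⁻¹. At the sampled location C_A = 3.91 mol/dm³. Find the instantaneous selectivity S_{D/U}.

S_{D/U} = r_D/r_U = (k₁·C_A)/(k₂·C_A^2) = (k₁/k₂)·C_A⁻¹.
= (0.0341×3.910) / (0.166×3.910^2) = 0.1333/2.538 = 0.0525.

0.0525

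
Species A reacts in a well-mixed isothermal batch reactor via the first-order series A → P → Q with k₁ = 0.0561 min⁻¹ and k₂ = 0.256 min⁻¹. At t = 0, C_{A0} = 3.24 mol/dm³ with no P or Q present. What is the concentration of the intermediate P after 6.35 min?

0.458 mol/dm³

The intermediate concentration in a first-order A→B→C sequence is C_P = k₁C_{A0}(e^(−k₁t) − e^(−k₂t))/(k₂−k₁).
e^(−k₁t) = e^(−0.0561×6.35) = e^(−0.3562) = 0.7003; e^(−k₂t) = e^(−1.626) = 0.1968.
C_P = 0.0561×3.24/(0.256−0.0561) × (0.7003−0.1968) = 0.9093×0.5035 = 0.4578 mol/dm³.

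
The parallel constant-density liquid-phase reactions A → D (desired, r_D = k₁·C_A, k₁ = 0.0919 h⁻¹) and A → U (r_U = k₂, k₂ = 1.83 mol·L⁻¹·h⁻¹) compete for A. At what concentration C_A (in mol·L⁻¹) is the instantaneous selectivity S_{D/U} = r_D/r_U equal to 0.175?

S_{D/U} = (k₁/k₂)·C_A ⇒ C_A = S·k₂/k₁.
= 0.175×1.83/0.0919 = 3.48 mol·L⁻¹.

3.48 mol·L⁻¹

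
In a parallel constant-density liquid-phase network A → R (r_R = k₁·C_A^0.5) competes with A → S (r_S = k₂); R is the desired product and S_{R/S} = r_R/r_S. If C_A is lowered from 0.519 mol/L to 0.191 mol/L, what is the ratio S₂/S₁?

S_{R/S} = (k₁/k₂)·C_A^0.5, so S₂/S₁ = (C_{A,2}/C_{A,1})^0.5.
= (0.191/0.519)^0.5 = (0.3680)^0.5 = 0.607.
Selectivity toward R falls as C_A falls — high-concentration operation is favoured.

0.607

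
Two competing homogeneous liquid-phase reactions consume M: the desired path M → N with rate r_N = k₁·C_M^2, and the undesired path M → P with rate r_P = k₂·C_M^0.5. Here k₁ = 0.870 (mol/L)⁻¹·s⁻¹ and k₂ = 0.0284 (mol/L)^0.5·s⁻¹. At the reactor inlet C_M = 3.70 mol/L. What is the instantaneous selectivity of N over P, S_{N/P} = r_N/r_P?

S_{N/P} = r_N/r_P = (k₁·C_M^2)/(k₂·C_M^0.5) = (k₁/k₂)·C_M^1.5.
= (0.870×3.700^2) / (0.0284×3.700^0.5) = 11.91/0.05463 = 218.
Since the desired path is higher order in M, keeping C_M high (PFR or concentrated feed) favours N.

218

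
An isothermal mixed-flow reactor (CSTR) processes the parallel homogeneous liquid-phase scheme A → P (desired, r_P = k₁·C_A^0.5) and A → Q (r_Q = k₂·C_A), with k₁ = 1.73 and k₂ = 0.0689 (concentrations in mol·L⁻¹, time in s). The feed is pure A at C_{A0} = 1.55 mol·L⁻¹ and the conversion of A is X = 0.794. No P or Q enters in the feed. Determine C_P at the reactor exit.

1.20 mol·L⁻¹

Exit C_A = C_{A0}(1−X) = 1.55×0.206 = 0.3193 mol·L⁻¹.
Rates in a CSTR are evaluated at the outlet concentration: r_P = 1.73×0.3193^0.5 = 0.9776, r_Q = 0.0689×0.3193 = 0.02200.
Fraction of consumed A going to P: r_P/(r_P+r_Q) = 0.9780.
C_P = 0.9780·C_{A0}·X = 0.9780×1.55×0.794 = 1.20 mol·L⁻¹.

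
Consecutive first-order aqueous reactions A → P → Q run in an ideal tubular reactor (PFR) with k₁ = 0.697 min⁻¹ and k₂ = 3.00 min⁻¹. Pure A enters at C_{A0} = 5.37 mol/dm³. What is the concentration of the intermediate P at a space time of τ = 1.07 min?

0.705 mol/dm³

The intermediate concentration in a first-order A→B→C sequence is C_P = k₁C_{A0}(e^(−k₁τ) − e^(−k₂τ))/(k₂−k₁).
e^(−k₁τ) = e^(−0.697×1.07) = e^(−0.7458) = 0.4744; e^(−k₂τ) = e^(−3.210) = 0.04036.
C_P = 0.697×5.37/(3.00−0.697) × (0.4744−0.04036) = 1.625×0.4340 = 0.7054 mol/dm³.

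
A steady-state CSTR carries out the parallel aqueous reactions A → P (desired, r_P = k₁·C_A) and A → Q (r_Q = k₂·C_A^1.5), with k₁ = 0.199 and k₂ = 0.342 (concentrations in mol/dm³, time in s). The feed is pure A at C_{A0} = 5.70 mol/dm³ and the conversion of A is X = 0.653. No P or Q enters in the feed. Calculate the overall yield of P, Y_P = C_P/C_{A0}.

0.191

Exit C_A = C_{A0}(1−X) = 5.70×0.347 = 1.978 mol/dm³.
In a CSTR the entire volume is at exit conditions, so r_P = 0.199×1.978 = 0.3936 and r_Q = 0.342×1.978^1.5 = 0.9513.
Fraction of consumed A going to P: r_P/(r_P+r_Q) = 0.2927.
C_P = 0.2927·C_{A0}·X = 0.2927×5.70×0.653 = 1.09 mol/dm³; Y_P = C_P/C_{A0} = 0.191.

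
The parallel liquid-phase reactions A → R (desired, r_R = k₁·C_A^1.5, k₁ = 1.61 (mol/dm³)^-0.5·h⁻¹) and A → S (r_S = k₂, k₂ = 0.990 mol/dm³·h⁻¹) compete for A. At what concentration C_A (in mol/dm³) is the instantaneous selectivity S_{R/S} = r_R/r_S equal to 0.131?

S_{R/S} = (k₁/k₂)·C_A^1.5 ⇒ C_A = (S·k₂/k₁)^(1/1.5).
= (0.131×0.990/1.61)^(0.6667) = (0.08055)^(0.6667) = 0.187 mol/dm³.

0.187 mol/dm³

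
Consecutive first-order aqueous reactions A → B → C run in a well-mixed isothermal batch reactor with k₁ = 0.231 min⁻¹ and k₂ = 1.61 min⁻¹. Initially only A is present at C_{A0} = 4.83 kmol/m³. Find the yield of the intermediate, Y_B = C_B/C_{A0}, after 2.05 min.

For first-order series with pure A initially, C_B(t) = k₁C_{A0}/(k₂−k₁)·(e^(−k₁t) − e^(−k₂t)).
e^(−k₁t) = e^(−0.231×2.05) = e^(−0.4735) = 0.6228; e^(−k₂t) = e^(−3.300) = 0.03686.
C_B = 0.231×4.83/(1.61−0.231) × (0.6228−0.03686) = 0.8091×0.5859 = 0.4741 kmol/m³.
Y_B = C_B/C_{A0} = 0.4741/4.83 = 0.0981.

0.0981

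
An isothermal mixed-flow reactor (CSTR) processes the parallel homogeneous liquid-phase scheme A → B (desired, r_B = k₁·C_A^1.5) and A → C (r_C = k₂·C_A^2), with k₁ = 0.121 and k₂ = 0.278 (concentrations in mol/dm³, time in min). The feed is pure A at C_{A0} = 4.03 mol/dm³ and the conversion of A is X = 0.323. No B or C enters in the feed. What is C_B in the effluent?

0.271 mol/dm³

Exit C_A = C_{A0}(1−X) = 4.03×0.677 = 2.728 mol/dm³.
Rates in a CSTR are evaluated at the outlet concentration: r_B = 0.121×2.728^1.5 = 0.5453, r_C = 0.278×2.728^2 = 2.069.
Fraction of consumed A going to B: r_B/(r_B+r_C) = 0.2086.
C_B = 0.2086·C_{A0}·X = 0.2086×4.03×0.323 = 0.271 mol/dm³.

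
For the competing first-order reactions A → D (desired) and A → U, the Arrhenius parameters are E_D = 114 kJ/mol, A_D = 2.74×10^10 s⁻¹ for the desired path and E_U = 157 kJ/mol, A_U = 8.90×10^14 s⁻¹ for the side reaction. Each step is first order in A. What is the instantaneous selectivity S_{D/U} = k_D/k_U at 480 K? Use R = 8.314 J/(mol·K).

k_D/k_U = (A_D/A_U)·exp[−(E_D−E_U)/(RT)] = (A_D/A_U)·exp[(E_U−E_D)/(RT)].
(E_U−E_D)/(RT) = (157−114)×10³/(8.314×480) = 43000/3991 = 10.77.
k_D/k_U = (2.74×10^10/8.90×10^14)·exp(10.77) = 3.079×10^-5 × 47810 = 1.47.

1.47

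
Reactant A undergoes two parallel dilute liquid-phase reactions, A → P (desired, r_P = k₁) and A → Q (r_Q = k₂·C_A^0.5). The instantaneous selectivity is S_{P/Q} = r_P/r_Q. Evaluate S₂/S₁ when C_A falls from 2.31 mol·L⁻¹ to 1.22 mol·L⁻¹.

S_{P/Q} = (k₁/k₂)·C_A^-0.5, so S₂/S₁ = (C_{A,2}/C_{A,1})^-0.5.
= (1.22/2.31)^(-0.5) = (0.5281)^(-0.5) = 1.38.
Selectivity toward P rises as C_A falls — low-concentration operation is favoured.

1.38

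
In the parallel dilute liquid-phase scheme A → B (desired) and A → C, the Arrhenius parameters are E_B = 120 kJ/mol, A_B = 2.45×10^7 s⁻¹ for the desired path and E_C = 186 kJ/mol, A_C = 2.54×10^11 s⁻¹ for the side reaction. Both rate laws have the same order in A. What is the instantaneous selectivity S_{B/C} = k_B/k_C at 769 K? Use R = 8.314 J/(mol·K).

2.93

k_B/k_C = (A_B/A_C)·exp[−(E_B−E_C)/(RT)] = (A_B/A_C)·exp[(E_C−E_B)/(RT)].
(E_C−E_B)/(RT) = (186−120)×10³/(8.314×769) = 66000/6393 = 10.32.
k_B/k_C = (2.45×10^7/2.54×10^11)·exp(10.32) = 9.646×10^-5 × 30426 = 2.93.
Since E_B < E_C, lowering the temperature improves selectivity toward B.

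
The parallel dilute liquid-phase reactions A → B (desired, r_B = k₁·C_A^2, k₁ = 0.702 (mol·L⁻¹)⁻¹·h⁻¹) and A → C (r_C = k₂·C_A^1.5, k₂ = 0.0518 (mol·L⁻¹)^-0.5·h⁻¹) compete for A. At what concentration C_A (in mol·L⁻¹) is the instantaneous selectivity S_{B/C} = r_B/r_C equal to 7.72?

S_{B/C} = (k₁/k₂)·C_A^0.5 ⇒ C_A = (S·k₂/k₁)^(2).
= (7.72×0.0518/0.702)^(2) = (0.5697)^(2) = 0.325 mol·L⁻¹.

0.325 mol·L⁻¹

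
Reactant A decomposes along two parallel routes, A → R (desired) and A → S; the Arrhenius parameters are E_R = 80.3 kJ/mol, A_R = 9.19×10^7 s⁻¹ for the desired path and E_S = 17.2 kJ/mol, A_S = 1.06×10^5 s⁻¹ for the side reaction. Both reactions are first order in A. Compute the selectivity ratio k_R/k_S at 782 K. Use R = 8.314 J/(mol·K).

0.0528

Since both paths have the same order in A, the concentration cancels and S_{R/S} = k_R/k_S = (A_R/A_S)·exp[(E_S−E_R)/(RT)].
(E_S−E_R)/(RT) = (17.2−80.3)×10³/(8.314×782) = -63100/6502 = -9.705.
k_R/k_S = (9.19×10^7/1.06×10^5)·exp(-9.705) = 867.0 × 6.095×10^-5 = 0.0528.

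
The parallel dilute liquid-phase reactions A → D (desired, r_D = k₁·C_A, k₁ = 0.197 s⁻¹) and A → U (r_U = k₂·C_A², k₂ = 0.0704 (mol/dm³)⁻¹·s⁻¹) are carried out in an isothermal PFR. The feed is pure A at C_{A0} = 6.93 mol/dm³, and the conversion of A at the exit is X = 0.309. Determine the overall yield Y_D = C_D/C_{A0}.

0.100

C_A = C_{A0}(1−X) = 4.789 mol/dm³.
Along a PFR/batch, dC_D/dC_A = −r_D/(r_D+r_U) = −k₁/(k₁+k₂·C_A).
Integrating from C_{A0} to C_A: C_D = (0.197/0.0704)·ln[(0.197+0.0704·6.93)/(0.197+0.0704·4.79)] = 2.798·ln(0.6849/0.5341) = 0.6957 mol/dm³.
Y_D = C_D/C_{A0} = 0.6957/6.93 = 0.100.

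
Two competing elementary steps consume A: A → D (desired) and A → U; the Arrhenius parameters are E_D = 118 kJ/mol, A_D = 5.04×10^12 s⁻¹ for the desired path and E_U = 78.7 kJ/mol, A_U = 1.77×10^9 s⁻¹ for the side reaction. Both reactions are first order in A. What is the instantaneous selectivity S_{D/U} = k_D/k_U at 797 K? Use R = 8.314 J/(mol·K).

With equal orders, S_{D/U} = k_D/k_U = (A_D/A_U)·exp[(E_U−E_D)/(RT)].
(E_U−E_D)/(RT) = (78.7−118)×10³/(8.314×797) = -39300/6626 = -5.931.
k_D/k_U = (5.04×10^12/1.77×10^9)·exp(-5.931) = 2847 × 0.002656 = 7.56.
Since E_D > E_U, raising the temperature improves selectivity toward D.

7.56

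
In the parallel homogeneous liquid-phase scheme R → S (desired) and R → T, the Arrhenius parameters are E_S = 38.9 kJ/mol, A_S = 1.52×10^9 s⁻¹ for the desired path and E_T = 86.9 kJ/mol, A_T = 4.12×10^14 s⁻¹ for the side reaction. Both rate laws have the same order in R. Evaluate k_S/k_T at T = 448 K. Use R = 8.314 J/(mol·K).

k_S/k_T = (A_S/A_T)·exp[−(E_S−E_T)/(RT)] = (A_S/A_T)·exp[(E_T−E_S)/(RT)].
(E_T−E_S)/(RT) = (86.9−38.9)×10³/(8.314×448) = 48000/3725 = 12.89.
k_S/k_T = (1.52×10^9/4.12×10^14)·exp(12.89) = 3.689×10^-6 × 3.952×10^5 = 1.46.

1.46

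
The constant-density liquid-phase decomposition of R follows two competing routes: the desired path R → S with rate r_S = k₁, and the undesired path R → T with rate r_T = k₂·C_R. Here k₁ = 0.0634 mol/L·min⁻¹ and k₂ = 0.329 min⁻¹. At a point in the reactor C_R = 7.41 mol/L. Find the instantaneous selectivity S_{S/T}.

0.0260

S_{S/T} = r_S/r_T = (k₁)/(k₂·C_R) = (k₁/k₂)·C_R⁻¹.
= (0.0634) / (0.329×7.410) = 0.06340/2.438 = 0.0260.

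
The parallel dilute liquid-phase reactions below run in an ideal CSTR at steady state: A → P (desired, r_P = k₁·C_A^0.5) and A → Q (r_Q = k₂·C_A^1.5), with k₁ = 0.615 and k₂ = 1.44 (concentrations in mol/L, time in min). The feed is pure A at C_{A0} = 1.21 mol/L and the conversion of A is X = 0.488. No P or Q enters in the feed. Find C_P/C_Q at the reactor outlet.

0.689

Exit C_A = C_{A0}(1−X) = 1.21×0.512 = 0.6195 mol/L.
In a CSTR the entire volume is at exit conditions, so r_P = 0.615×0.6195^0.5 = 0.4841 and r_Q = 1.44×0.6195^1.5 = 0.7022.
Overall selectivity = C_P/C_Q = r_Pτ/(r_Qτ) = r_P/r_Q = 0.689.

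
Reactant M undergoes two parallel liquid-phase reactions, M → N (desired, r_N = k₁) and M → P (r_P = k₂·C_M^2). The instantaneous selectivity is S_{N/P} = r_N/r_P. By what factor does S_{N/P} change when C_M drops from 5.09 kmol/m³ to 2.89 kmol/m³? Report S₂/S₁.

3.10

S_{N/P} = (k₁/k₂)·C_M^-2, so S₂/S₁ = (C_{M,2}/C_{M,1})^-2.
= (2.89/5.09)^(-2) = (0.5678)^(-2) = 3.10.
Selectivity toward N rises as C_M falls — low-concentration operation is favoured.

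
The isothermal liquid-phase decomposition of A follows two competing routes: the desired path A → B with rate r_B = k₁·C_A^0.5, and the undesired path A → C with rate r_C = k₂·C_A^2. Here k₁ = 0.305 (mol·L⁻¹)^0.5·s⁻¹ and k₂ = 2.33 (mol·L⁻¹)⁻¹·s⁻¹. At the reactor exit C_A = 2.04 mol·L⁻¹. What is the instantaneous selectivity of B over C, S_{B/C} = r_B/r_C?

0.0449

S_{B/C} = r_B/r_C = (k₁·C_A^0.5)/(k₂·C_A^2) = (k₁/k₂)·C_A^-1.5.
= (0.305×2.040^0.5) / (2.33×2.040^2) = 0.4356/9.697 = 0.0449.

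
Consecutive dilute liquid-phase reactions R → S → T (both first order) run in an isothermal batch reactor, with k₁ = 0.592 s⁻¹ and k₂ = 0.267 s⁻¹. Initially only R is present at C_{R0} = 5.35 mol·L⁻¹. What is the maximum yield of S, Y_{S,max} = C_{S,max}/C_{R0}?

Evaluating C_S at t_opt = ln(k₂/k₁)/(k₂−k₁) gives C_{S,max}/C_{R0} = (k₁/k₂)^[k₂/(k₂−k₁)].
= (0.592/0.267)^(0.267/(0.267−0.592)) = (2.217)^(-0.8215) = 0.5199.

0.520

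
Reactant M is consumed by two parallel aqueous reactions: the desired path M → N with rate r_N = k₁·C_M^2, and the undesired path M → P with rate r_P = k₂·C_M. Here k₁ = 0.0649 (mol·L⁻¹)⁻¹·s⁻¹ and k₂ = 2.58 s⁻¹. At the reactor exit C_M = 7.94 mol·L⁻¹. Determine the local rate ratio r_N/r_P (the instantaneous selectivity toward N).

0.200

S_{N/P} = r_N/r_P = (k₁·C_M^2)/(k₂·C_M) = (k₁/k₂)·C_M.
= (0.0649×7.940^2) / (2.58×7.940) = 4.092/20.49 = 0.200.
Since the desired path is higher order in M, keeping C_M high (PFR or concentrated feed) favours N.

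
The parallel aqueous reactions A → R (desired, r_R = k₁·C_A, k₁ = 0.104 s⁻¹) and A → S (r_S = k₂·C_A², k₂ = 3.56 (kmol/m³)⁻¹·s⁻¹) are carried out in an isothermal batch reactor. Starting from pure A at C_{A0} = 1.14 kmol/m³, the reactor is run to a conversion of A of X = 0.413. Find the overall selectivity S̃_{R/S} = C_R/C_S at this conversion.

0.0330

C_A = C_{A0}(1−X) = 0.6692 kmol/m³.
Along a PFR/batch, dC_R/dC_A = −r_R/(r_R+r_S) = −k₁/(k₁+k₂·C_A).
Integrating from C_{A0} to C_A: C_R = (0.104/3.56)·ln[(0.104+3.56·1.14)/(0.104+3.56·0.669)] = 0.02921·ln(4.162/2.486) = 0.01505 kmol/m³.
C_S = (C_{A0}−C_A)−C_R = 0.4558 kmol/m³; S̃_{R/S} = 0.01505/0.4558 = 0.0330.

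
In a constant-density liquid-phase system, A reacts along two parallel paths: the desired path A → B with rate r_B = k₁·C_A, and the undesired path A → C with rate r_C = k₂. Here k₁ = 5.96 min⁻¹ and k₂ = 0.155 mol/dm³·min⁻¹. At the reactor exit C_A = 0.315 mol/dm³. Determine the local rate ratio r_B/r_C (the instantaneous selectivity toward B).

S_{B/C} = r_B/r_C = (k₁·C_A)/(k₂) = (k₁/k₂)·C_A.
= (5.96×0.3150) / (0.155) = 1.877/0.1550 = 12.1.
Since the desired path is higher order in A, keeping C_A high (PFR or concentrated feed) favours B.

12.1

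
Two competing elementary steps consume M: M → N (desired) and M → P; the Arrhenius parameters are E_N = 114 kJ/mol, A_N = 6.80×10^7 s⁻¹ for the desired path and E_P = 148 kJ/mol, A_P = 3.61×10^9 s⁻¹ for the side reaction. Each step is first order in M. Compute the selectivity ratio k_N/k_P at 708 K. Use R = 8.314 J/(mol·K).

k_N/k_P = (A_N/A_P)·exp[−(E_N−E_P)/(RT)] = (A_N/A_P)·exp[(E_P−E_N)/(RT)].
(E_P−E_N)/(RT) = (148−114)×10³/(8.314×708) = 34000/5886 = 5.776.
k_N/k_P = (6.80×10^7/3.61×10^9)·exp(5.776) = 0.01884 × 322.5 = 6.07.

6.07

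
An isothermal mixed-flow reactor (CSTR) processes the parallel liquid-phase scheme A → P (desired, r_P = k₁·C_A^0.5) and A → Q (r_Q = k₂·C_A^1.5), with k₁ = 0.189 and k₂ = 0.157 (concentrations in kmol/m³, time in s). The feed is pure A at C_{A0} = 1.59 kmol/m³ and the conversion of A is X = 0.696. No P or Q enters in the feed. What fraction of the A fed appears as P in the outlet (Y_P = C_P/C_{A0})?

Exit C_A = C_{A0}(1−X) = 1.59×0.304 = 0.4834 kmol/m³.
In a CSTR the entire volume is at exit conditions, so r_P = 0.189×0.4834^0.5 = 0.1314 and r_Q = 0.157×0.4834^1.5 = 0.05276.
Fraction of consumed A going to P: r_P/(r_P+r_Q) = 0.7135.
C_P = 0.7135·C_{A0}·X = 0.7135×1.59×0.696 = 0.790 kmol/m³; Y_P = C_P/C_{A0} = 0.497.

0.497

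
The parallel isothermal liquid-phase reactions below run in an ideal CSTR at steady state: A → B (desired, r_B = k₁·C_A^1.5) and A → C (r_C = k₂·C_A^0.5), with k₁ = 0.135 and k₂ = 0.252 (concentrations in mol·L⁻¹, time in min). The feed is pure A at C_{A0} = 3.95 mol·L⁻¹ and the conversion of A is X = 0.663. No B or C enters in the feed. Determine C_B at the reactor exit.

1.09 mol·L⁻¹

Exit C_A = C_{A0}(1−X) = 3.95×0.337 = 1.331 mol·L⁻¹.
Rates in a CSTR are evaluated at the outlet concentration: r_B = 0.135×1.331^1.5 = 0.2073, r_C = 0.252×1.331^0.5 = 0.2907.
Fraction of consumed A going to B: r_B/(r_B+r_C) = 0.4163.
C_B = 0.4163·C_{A0}·X = 0.4163×3.95×0.663 = 1.09 mol·L⁻¹.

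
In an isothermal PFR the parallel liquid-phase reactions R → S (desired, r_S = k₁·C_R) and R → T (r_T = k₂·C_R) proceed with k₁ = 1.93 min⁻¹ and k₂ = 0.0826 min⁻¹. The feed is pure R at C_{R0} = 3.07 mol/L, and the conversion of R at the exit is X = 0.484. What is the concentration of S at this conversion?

C_R = C_{R0}(1−X) = 1.584 mol/L.
Both paths are first order in R, so the instantaneous fraction to S is constant: dC_S/d(−C_R) = k₁/(k₁+k₂) = 0.9590.
C_S = 0.9590·(C_{R0}−C_R) = 0.9590×1.486 = 1.42 mol/L.

1.42 mol/L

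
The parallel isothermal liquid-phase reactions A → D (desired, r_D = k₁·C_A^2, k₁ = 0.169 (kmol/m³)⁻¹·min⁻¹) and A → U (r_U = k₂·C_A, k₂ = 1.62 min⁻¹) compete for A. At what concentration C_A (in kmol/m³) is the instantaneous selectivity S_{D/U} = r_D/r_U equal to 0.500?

S_{D/U} = (k₁/k₂)·C_A ⇒ C_A = S·k₂/k₁.
= 0.500×1.62/0.169 = 4.79 kmol/m³.

4.79 kmol/m³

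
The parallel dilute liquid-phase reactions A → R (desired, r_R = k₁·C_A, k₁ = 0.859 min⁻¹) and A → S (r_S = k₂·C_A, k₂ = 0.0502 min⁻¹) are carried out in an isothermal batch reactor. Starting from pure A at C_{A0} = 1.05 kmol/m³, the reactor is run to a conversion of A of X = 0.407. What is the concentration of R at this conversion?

0.404 kmol/m³

C_A = C_{A0}(1−X) = 0.6227 kmol/m³.
Both paths are first order in A, so the instantaneous fraction to R is constant: dC_R/d(−C_A) = k₁/(k₁+k₂) = 0.9448.
C_R = 0.9448·(C_{A0}−C_A) = 0.9448×0.4274 = 0.404 kmol/m³.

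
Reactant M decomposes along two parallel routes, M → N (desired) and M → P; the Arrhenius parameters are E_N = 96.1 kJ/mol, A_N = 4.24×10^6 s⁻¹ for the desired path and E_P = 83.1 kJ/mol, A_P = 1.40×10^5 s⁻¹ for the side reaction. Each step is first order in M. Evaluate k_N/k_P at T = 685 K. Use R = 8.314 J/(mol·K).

3.09

k_N/k_P = (A_N/A_P)·exp[−(E_N−E_P)/(RT)] = (A_N/A_P)·exp[(E_P−E_N)/(RT)].
(E_P−E_N)/(RT) = (83.1−96.1)×10³/(8.314×685) = -13000/5695 = -2.283.
k_N/k_P = (4.24×10^6/1.40×10^5)·exp(-2.283) = 30.29 × 0.1020 = 3.09.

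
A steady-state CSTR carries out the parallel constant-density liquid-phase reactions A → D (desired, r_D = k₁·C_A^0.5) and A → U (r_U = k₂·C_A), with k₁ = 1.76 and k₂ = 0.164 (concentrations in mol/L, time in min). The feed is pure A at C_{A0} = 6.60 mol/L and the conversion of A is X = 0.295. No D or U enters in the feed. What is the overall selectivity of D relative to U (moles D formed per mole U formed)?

4.98

Exit C_A = C_{A0}(1−X) = 6.60×0.705 = 4.653 mol/L.
In a CSTR the entire volume is at exit conditions, so r_D = 1.76×4.653^0.5 = 3.796 and r_U = 0.164×4.653 = 0.7631.
Overall selectivity = C_D/C_U = r_Dτ/(r_Uτ) = r_D/r_U = 4.98.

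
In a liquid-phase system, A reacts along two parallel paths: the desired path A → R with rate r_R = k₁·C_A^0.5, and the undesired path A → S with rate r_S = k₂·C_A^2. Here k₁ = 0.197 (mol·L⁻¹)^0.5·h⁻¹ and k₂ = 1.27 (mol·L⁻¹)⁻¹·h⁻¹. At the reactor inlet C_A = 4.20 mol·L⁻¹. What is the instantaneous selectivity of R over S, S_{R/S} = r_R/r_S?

S_{R/S} = r_R/r_S = (k₁·C_A^0.5)/(k₂·C_A^2) = (k₁/k₂)·C_A^-1.5.
= (0.197×4.200^0.5) / (1.27×4.200^2) = 0.4037/22.40 = 0.0180.

0.0180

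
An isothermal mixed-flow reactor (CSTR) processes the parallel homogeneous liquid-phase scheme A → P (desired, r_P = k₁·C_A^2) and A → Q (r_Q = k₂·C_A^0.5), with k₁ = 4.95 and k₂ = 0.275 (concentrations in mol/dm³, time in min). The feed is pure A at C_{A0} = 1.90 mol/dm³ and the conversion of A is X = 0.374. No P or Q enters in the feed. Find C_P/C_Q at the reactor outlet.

23.3

Exit C_A = C_{A0}(1−X) = 1.90×0.626 = 1.189 mol/dm³.
Rates in a CSTR are evaluated at the outlet concentration: r_P = 4.95×1.189^2 = 7.003, r_Q = 0.275×1.189^0.5 = 0.2999.
Overall selectivity = C_P/C_Q = r_Pτ/(r_Qτ) = r_P/r_Q = 23.3.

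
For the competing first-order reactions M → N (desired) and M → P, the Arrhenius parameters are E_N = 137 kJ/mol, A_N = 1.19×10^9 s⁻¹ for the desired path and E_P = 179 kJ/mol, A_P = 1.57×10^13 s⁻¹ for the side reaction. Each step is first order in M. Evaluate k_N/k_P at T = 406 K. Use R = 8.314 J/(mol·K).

19.2

With equal orders, S_{N/P} = k_N/k_P = (A_N/A_P)·exp[(E_P−E_N)/(RT)].
(E_P−E_N)/(RT) = (179−137)×10³/(8.314×406) = 42000/3375 = 12.44.
k_N/k_P = (1.19×10^9/1.57×10^13)·exp(12.44) = 7.580×10^-5 × 2.534×10^5 = 19.2.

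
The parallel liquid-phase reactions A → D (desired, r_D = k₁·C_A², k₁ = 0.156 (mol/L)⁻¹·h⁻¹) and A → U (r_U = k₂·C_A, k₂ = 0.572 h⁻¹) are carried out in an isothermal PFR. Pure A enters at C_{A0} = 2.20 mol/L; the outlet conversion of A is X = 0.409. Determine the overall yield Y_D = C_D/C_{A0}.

C_A = C_{A0}(1−X) = 1.300 mol/L.
Along a PFR/batch, dC_U/dC_A = −r_U/(r_D+r_U) = −k₂/(k₂+k₁·C_A).
Integrating from C_{A0} to C_A: C_U = (0.572/0.156)·ln[(0.572+0.156·2.20)/(0.572+0.156·1.30)] = 3.667·ln(0.9152/0.7748) = 0.6105 mol/L.
Then C_D = (C_{A0}−C_A) − C_U = 0.8998 − 0.6105 = 0.2893 mol/L.
Y_D = C_D/C_{A0} = 0.2893/2.20 = 0.132.

0.132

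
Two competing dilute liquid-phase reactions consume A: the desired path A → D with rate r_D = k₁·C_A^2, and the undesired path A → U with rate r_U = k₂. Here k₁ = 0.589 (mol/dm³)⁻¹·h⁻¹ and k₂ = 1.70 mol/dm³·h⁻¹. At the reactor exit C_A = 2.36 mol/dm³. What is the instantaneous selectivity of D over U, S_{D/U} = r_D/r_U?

S_{D/U} = r_D/r_U = (k₁·C_A^2)/(k₂) = (k₁/k₂)·C_A^2.
= (0.589×2.360^2) / (1.70) = 3.280/1.700 = 1.93.

1.93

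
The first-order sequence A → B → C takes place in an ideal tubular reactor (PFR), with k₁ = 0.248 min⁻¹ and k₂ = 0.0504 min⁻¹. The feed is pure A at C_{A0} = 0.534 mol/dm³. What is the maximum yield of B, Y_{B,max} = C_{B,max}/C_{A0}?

For a first-order series the maximum intermediate yield is C_{B,max}/C_{A0} = (k₁/k₂)^[k₂/(k₂−k₁)].
= (0.248/0.0504)^(0.0504/(0.0504−0.248)) = (4.921)^(-0.2551) = 0.6660.

0.666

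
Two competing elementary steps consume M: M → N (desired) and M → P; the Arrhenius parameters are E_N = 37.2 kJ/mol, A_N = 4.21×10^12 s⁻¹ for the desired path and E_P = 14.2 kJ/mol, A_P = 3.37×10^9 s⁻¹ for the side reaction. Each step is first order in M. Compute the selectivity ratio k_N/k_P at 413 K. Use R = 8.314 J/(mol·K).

1.54

With equal orders, S_{N/P} = k_N/k_P = (A_N/A_P)·exp[(E_P−E_N)/(RT)].
(E_P−E_N)/(RT) = (14.2−37.2)×10³/(8.314×413) = -23000/3434 = -6.698.
k_N/k_P = (4.21×10^12/3.37×10^9)·exp(-6.698) = 1249 × 0.001233 = 1.54.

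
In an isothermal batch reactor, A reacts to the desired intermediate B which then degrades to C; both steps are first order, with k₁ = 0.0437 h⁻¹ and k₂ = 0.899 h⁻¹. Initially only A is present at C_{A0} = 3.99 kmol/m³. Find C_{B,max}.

Evaluating C_B at t_opt = ln(k₂/k₁)/(k₂−k₁) gives C_{B,max}/C_{A0} = (k₁/k₂)^[k₂/(k₂−k₁)].
= (0.0437/0.899)^(0.899/(0.899−0.0437)) = (0.04861)^(1.051) = 0.04165.
C_{B,max} = 0.04165×3.99 = 0.166 kmol/m³.

0.166 kmol/m³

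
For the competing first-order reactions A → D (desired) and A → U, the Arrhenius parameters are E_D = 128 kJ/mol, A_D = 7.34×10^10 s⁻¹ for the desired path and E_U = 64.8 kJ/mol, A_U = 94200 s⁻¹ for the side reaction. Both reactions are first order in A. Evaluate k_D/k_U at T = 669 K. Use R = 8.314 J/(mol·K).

With equal orders, S_{D/U} = k_D/k_U = (A_D/A_U)·exp[(E_U−E_D)/(RT)].
(E_U−E_D)/(RT) = (64.8−128)×10³/(8.314×669) = -63200/5562 = -11.36.
k_D/k_U = (7.34×10^10/94200)·exp(-11.36) = 7.792×10^5 × 1.162×10^-5 = 9.06.

9.06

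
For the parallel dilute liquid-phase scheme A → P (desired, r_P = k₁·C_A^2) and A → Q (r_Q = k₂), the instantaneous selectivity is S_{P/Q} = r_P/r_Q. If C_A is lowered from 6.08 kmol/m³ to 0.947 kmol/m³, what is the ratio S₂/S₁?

0.0243

S_{P/Q} = (k₁/k₂)·C_A^2, so S₂/S₁ = (C_{A,2}/C_{A,1})^2.
= (0.947/6.08)^2 = (0.1558)^2 = 0.0243.
Selectivity toward P falls as C_A falls — high-concentration operation is favoured.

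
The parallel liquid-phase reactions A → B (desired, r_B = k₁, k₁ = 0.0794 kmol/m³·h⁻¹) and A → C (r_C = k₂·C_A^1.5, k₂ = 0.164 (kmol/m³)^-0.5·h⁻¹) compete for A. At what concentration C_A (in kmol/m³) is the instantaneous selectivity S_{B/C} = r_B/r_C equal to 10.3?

0.130 kmol/m³

S_{B/C} = (k₁/k₂)·C_A^-1.5 ⇒ C_A = (S·k₂/k₁)^(1/(-1.5)).
= (10.3×0.164/0.0794)^(-0.6667) = (21.27)^(-0.6667) = 0.130 kmol/m³.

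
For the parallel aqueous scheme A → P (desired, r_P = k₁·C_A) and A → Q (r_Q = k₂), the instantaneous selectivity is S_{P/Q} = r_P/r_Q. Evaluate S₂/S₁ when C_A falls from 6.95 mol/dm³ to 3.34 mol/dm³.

S_{P/Q} = (k₁/k₂)·C_A, so S₂/S₁ = (C_{A,2}/C_{A,1}).
= 3.34/6.95 = 0.481.

0.481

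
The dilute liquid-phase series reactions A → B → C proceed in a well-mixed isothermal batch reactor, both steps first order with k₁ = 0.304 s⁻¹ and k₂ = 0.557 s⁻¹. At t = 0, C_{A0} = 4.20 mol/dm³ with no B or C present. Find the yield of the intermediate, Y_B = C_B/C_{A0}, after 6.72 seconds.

0.127

Solving the coupled first-order balances gives C_B(t) = [k₁/(k₂−k₁)]·C_{A0}·(e^(−k₁t) − e^(−k₂t)).
e^(−k₁t) = e^(−0.304×6.72) = e^(−2.043) = 0.1297; e^(−k₂t) = e^(−3.743) = 0.02368.
C_B = 0.304×4.20/(0.557−0.304) × (0.1297−0.02368) = 5.047×0.1060 = 0.5348 mol/dm³.
Y_B = C_B/C_{A0} = 0.5348/4.20 = 0.127.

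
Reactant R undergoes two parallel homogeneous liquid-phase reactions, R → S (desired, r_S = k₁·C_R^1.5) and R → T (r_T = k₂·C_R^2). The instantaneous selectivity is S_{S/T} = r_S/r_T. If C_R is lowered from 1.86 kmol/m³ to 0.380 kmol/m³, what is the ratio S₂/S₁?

2.21

S_{S/T} = (k₁/k₂)·C_R^-0.5, so S₂/S₁ = (C_{R,2}/C_{R,1})^-0.5.
= (0.380/1.86)^(-0.5) = (0.2043)^(-0.5) = 2.21.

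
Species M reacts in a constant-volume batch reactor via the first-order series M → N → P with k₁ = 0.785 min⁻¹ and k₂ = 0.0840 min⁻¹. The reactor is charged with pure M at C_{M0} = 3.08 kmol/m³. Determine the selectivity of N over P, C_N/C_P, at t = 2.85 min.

Solving the coupled first-order balances gives C_N(t) = [k₁/(k₂−k₁)]·C_{M0}·(e^(−k₁t) − e^(−k₂t)).
e^(−k₁t) = e^(−0.785×2.85) = e^(−2.237) = 0.1068; e^(−k₂t) = e^(−0.2394) = 0.7871.
C_N = 0.785×3.08/(0.0840−0.785) × (0.1068−0.7871) = (-3.449)×(-0.6803) = 2.347 kmol/m³.
C_M = C_{M0}e^(−k₁t) = 0.3288 kmol/m³, so C_P = C_{M0}−C_M−C_N = 0.4046 kmol/m³; C_N/C_P = 5.80.

5.80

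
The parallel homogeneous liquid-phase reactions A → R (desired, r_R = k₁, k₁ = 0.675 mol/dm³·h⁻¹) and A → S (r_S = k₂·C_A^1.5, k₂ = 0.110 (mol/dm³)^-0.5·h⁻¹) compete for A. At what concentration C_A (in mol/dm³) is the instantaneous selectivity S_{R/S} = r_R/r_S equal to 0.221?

9.17 mol/dm³

S_{R/S} = (k₁/k₂)·C_A^-1.5 ⇒ C_A = (S·k₂/k₁)^(1/(-1.5)).
= (0.221×0.110/0.675)^(-0.6667) = (0.03601)^(-0.6667) = 9.17 mol/dm³.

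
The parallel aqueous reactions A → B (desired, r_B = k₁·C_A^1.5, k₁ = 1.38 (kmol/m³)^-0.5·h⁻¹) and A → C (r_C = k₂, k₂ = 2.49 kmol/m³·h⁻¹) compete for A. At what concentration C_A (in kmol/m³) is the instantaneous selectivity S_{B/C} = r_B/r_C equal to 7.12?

5.49 kmol/m³

S_{B/C} = (k₁/k₂)·C_A^1.5 ⇒ C_A = (S·k₂/k₁)^(1/1.5).
= (7.12×2.49/1.38)^(0.6667) = (12.85)^(0.6667) = 5.49 kmol/m³.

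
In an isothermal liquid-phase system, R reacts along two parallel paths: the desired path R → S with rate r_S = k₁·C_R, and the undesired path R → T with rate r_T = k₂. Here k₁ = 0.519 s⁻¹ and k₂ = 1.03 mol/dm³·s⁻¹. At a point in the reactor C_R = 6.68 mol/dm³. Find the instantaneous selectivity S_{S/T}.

3.37

S_{S/T} = r_S/r_T = (k₁·C_R)/(k₂) = (k₁/k₂)·C_R.
= (0.519×6.680) / (1.03) = 3.467/1.030 = 3.37.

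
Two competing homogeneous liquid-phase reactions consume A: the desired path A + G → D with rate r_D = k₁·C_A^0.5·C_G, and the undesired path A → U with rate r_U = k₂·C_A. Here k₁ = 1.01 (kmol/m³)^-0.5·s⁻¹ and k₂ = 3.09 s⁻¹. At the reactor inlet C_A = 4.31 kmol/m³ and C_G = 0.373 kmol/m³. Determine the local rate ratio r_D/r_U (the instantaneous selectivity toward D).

S_{D/U} = r_D/r_U = (k₁·C_A^0.5·C_G)/(k₂·C_A) = (k₁/k₂)·C_A^-0.5·C_G.
= (1.01×4.310^0.5×0.3730) / (3.09×4.310) = 0.7821/13.32 = 0.0587.
The undesired path is higher order in A, so low C_A (CSTR or dilute feed) favours D.

0.0587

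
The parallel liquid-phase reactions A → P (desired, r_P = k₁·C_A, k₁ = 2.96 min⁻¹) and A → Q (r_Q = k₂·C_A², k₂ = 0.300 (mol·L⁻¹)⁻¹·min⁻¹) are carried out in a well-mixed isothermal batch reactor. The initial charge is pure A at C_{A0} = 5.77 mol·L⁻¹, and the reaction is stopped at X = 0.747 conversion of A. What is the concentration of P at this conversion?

C_A = C_{A0}(1−X) = 1.460 mol·L⁻¹.
Along a PFR/batch, dC_P/dC_A = −r_P/(r_P+r_Q) = −k₁/(k₁+k₂·C_A).
Integrating from C_{A0} to C_A: C_P = (2.96/0.300)·ln[(2.96+0.300·5.77)/(2.96+0.300·1.46)] = 9.867·ln(4.691/3.398) = 3.182 mol·L⁻¹.

3.18 mol·L⁻¹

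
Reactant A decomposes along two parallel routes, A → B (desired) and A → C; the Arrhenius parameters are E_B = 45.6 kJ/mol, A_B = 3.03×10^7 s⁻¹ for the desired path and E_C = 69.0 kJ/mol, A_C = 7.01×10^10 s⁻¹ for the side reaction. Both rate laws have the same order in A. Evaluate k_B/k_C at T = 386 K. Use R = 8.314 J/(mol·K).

0.634

With equal orders, S_{B/C} = k_B/k_C = (A_B/A_C)·exp[(E_C−E_B)/(RT)].
(E_C−E_B)/(RT) = (69.0−45.6)×10³/(8.314×386) = 23400/3209 = 7.292.
k_B/k_C = (3.03×10^7/7.01×10^10)·exp(7.292) = 4.322×10^-4 × 1468 = 0.634.
Since E_B < E_C, lowering the temperature improves selectivity toward B.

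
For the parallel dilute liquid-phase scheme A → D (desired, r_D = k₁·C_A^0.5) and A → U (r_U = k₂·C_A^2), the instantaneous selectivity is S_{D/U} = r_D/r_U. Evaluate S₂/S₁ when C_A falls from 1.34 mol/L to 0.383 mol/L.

S_{D/U} = (k₁/k₂)·C_A^-1.5, so S₂/S₁ = (C_{A,2}/C_{A,1})^-1.5.
= (0.383/1.34)^(-1.5) = (0.2858)^(-1.5) = 6.54.

6.54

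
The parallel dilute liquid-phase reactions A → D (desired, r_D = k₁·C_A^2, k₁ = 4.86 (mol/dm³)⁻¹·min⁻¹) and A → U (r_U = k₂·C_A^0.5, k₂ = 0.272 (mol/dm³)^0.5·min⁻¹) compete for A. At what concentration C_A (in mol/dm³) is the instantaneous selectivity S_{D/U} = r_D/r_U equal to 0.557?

S_{D/U} = (k₁/k₂)·C_A^1.5 ⇒ C_A = (S·k₂/k₁)^(1/1.5).
= (0.557×0.272/4.86)^(0.6667) = (0.03117)^(0.6667) = 0.0991 mol/dm³.

0.0991 mol/dm³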